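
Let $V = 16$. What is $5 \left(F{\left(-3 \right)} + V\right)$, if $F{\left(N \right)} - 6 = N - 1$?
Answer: $90$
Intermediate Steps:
$F{\left(N \right)} = 5 + N$ ($F{\left(N \right)} = 6 + \left(N - 1\right) = 6 + \left(-1 + N\right) = 5 + N$)
$5 \left(F{\left(-3 \right)} + V\right) = 5 \left(\left(5 - 3\right) + 16\right) = 5 \left(2 + 16\right) = 5 \cdot 18 = 90$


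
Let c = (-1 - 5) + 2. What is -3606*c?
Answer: 14424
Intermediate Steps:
c = -4 (c = -6 + 2 = -4)
-3606*c = -3606*(-4) = 14424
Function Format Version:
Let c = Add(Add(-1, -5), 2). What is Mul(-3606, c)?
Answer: 14424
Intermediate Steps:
c = -4 (c = Add(-6, 2) = -4)
Mul(-3606, c) = Mul(-3606, -4) = 14424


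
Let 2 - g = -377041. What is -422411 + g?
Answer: -45368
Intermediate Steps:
g = 377043 (g = 2 - 1*(-377041) = 2 + 377041 = 377043)
-422411 + g = -422411 + 377043 = -45368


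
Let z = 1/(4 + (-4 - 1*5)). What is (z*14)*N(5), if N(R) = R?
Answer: -14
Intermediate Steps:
z = -⅕ (z = 1/(4 + (-4 - 5)) = 1/(4 - 9) = 1/(-5) = -⅕ ≈ -0.20000)
(z*14)*N(5) = -⅕*14*5 = -14/5*5 = -14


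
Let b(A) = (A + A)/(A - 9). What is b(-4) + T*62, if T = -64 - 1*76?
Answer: -112832/13 ≈ -8679.4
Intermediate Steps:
T = -140 (T = -64 - 76 = -140)
b(A) = 2*A/(-9 + A) (b(A) = (2*A)/(-9 + A) = 2*A/(-9 + A))
b(-4) + T*62 = 2*(-4)/(-9 - 4) - 140*62 = 2*(-4)/(-13) - 8680 = 2*(-4)*(-1/13) - 8680 = 8/13 - 8680 = -112832/13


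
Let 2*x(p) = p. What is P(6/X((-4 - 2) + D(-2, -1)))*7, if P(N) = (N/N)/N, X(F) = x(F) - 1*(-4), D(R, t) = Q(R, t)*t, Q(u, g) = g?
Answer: 7/4 ≈ 1.7500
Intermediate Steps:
x(p) = p/2
D(R, t) = t² (D(R, t) = t*t = t²)
X(F) = 4 + F/2 (X(F) = F/2 - 1*(-4) = F/2 + 4 = 4 + F/2)
P(N) = 1/N
P(6/X((-4 - 2) + D(-2, -1)))*7 = 7/(6/(4 + ((-4 - 2) + (-1)²)/2)) = 7/(6/(4 + (-6 + 1)/2)) = 7/(6/(4 + (½)*(-5))) = 7/(6/(4 - 5/2)) = 7/(6/(3/2)) = 7/(6*(⅔)) = 7/4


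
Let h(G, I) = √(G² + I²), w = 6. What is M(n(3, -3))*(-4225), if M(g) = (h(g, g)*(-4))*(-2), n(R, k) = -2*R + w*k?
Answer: -811200*√2 ≈ -1.1472e+6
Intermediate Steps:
n(R, k) = -2*R + 6*k
M(g) = 8*√2*√(g²) (M(g) = (√(g² + g²)*(-4))*(-2) = (√(2*g²)*(-4))*(-2) = ((√2*√(g²))*(-4))*(-2) = -4*√2*√(g²)*(-2) = 8*√2*√(g²))
M(n(3, -3))*(-4225) = (8*√2*√((-2*3 + 6*(-3))²))*(-4225) = (8*√2*√((-6 - 18)²))*(-4225) = (8*√2*√((-24)²))*(-4225) = (8*√2*√576)*(-4225) = (8*√2*24)*(-4225) = (192*√2)*(-4225) = -811200*√2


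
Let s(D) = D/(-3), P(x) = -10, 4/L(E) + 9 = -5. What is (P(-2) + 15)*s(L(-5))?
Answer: 10/21 ≈ 0.47619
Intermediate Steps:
L(E) = -2/7 (L(E) = 4/(-9 - 5) = 4/(-14) = 4*(-1/14) = -2/7)
s(D) = -D/3 (s(D) = D*(-⅓) = -D/3)
(P(-2) + 15)*s(L(-5)) = (-10 + 15)*(-⅓*(-2/7)) = 5*(2/21) = 10/21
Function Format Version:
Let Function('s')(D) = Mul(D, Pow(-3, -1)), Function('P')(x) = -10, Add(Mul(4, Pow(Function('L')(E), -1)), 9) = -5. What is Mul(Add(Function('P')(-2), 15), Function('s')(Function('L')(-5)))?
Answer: Rational(10, 21) ≈ 0.47619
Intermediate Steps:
Function('L')(E) = Rational(-2, 7) (Function('L')(E) = Mul(4, Pow(Add(-9, -5), -1)) = Mul(4, Pow(-14, -1)) = Mul(4, Rational(-1, 14)) = Rational(-2, 7))
Function('s')(D) = Mul(Rational(-1, 3), D) (Function('s')(D) = Mul(D, Rational(-1, 3)) = Mul(Rational(-1, 3), D))
Mul(Add(Function('P')(-2), 15), Function('s')(Function('L')(-5))) = Mul(Add(-10, 15), Mul(Rational(-1, 3), Rational(-2, 7))) = Mul(5, Rational(2, 21)) = Rational(10, 21)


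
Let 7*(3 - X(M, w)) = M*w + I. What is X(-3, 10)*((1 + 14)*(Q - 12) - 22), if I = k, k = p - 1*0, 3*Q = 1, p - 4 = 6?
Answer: -8077/7 ≈ -1153.9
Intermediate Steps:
p = 10 (p = 4 + 6 = 10)
Q = ⅓ (Q = (⅓)*1 = ⅓ ≈ 0.33333)
k = 10 (k = 10 - 1*0 = 10 + 0 = 10)
I = 10
X(M, w) = 11/7 - M*w/7 (X(M, w) = 3 - (M*w + 10)/7 = 3 - (10 + M*w)/7 = 3 + (-10/7 - M*w/7) = 11/7 - M*w/7)
X(-3, 10)*((1 + 14)*(Q - 12) - 22) = (11/7 - ⅐*(-3)*10)*((1 + 14)*(⅓ - 12) - 22) = (11/7 + 30/7)*(15*(-35/3) - 22) = 41*(-175 - 22)/7 = (41/7)*(-197) = -8077/7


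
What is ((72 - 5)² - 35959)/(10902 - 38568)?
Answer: 5245/4611 ≈ 1.1375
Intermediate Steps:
((72 - 5)² - 35959)/(10902 - 38568) = (67² - 35959)/(-27666) = (4489 - 35959)*(-1/27666) = -31470*(-1/27666) = 5245/4611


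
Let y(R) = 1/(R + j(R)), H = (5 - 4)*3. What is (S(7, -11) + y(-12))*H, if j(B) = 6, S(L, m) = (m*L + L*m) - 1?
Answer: -931/2 ≈ -465.50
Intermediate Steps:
S(L, m) = -1 + 2*L*m (S(L, m) = (L*m + L*m) - 1 = 2*L*m - 1 = -1 + 2*L*m)
H = 3 (H = 1*3 = 3)
y(R) = 1/(6 + R) (y(R) = 1/(R + 6) = 1/(6 + R))
(S(7, -11) + y(-12))*H = ((-1 + 2*7*(-11)) + 1/(6 - 12))*3 = ((-1 - 154) + 1/(-6))*3 = (-155 - ⅙)*3 = -931/6*3 = -931/2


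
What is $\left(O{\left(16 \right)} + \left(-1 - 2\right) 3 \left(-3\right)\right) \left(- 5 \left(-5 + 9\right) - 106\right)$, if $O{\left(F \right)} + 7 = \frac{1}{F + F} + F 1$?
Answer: $- \frac{72639}{16} \approx -4539.9$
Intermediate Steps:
$O{\left(F \right)} = -7 + F + \frac{1}{2 F}$ ($O{\left(F \right)} = -7 + \left(\frac{1}{F + F} + F 1\right) = -7 + \left(\frac{1}{2 F} + F\right) = -7 + \left(F + \frac{1}{2 F}\right) = -7 + F + \frac{1}{2 F}$)
$\left(O{\left(16 \right)} + \left(-1 - 2\right) 3 \left(-3\right)\right) \left(- 5 \left(-5 + 9\right) - 106\right) = \left(\left(-7 + 16 + \frac{1}{2 \cdot 16}\right) + \left(-1 - 2\right) 3 \left(-3\right)\right) \left(- 5 \left(-5 + 9\right) - 106\right) = \left(\left(-7 + 16 + \frac{1}{2} \cdot \frac{1}{16}\right) + \left(-1 - 2\right) 3 \left(-3\right)\right) \left(\left(-5\right) 4 - 106\right) = \left(\left(-7 + 16 + \frac{1}{32}\right) + \left(-3\right) 3 \left(-3\right)\right) \left(-20 - 106\right) = \left(\frac{289}{32} - -27\right) \left(-126\right) = \left(\frac{289}{32} + 27\right) \left(-126\right) = \frac{1153}{32} \left(-126\right) = - \frac{72639}{16}$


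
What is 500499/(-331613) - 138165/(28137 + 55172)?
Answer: -87513381336/27626347417 ≈ -3.1678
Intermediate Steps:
500499/(-331613) - 138165/(28137 + 55172) = 500499*(-1/331613) - 138165/83309 = -500499/331613 - 138165*1/83309 = -500499/331613 - 138165/83309 = -87513381336/27626347417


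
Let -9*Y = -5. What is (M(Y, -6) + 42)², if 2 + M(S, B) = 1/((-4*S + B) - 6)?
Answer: 26122321/16384 ≈ 1594.4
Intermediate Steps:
Y = 5/9 (Y = -⅑*(-5) = 5/9 ≈ 0.55556)
M(S, B) = -2 + 1/(-6 + B - 4*S) (M(S, B) = -2 + 1/((-4*S + B) - 6) = -2 + 1/((B - 4*S) - 6) = -2 + 1/(-6 + B - 4*S))
(M(Y, -6) + 42)² = ((-13 - 8*5/9 + 2*(-6))/(6 - 1*(-6) + 4*(5/9)) + 42)² = ((-13 - 40/9 - 12)/(6 + 6 + 20/9) + 42)² = (-265/9/(128/9) + 42)² = ((9/128)*(-265/9) + 42)² = (-265/128 + 42)² = (5111/128)² = 26122321/16384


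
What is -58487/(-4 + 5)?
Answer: -58487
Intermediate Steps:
-58487/(-4 + 5) = -58487/1 = 1*(-58487) = -58487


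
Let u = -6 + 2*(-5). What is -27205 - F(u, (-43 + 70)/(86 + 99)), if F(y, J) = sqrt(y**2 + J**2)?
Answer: -27205 - sqrt(8762329)/185 ≈ -27221.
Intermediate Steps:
u = -16 (u = -6 - 10 = -16)
F(y, J) = sqrt(J**2 + y**2)
-27205 - F(u, (-43 + 70)/(86 + 99)) = -27205 - sqrt(((-43 + 70)/(86 + 99))**2 + (-16)**2) = -27205 - sqrt((27/185)**2 + 256) = -27205 - sqrt(729/34225 + 256) = -27205 - sqrt(8762329/34225) = -27205 - sqrt(8762329)/185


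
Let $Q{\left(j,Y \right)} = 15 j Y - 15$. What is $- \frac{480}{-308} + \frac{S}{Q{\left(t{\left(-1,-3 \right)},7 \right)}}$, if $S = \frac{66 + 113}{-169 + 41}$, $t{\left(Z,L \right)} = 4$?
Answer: $\frac{6207017}{3991680} \approx 1.555$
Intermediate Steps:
$Q{\left(j,Y \right)} = -15 + 15 Y j$ ($Q{\left(j,Y \right)} = 15 Y j - 15 = -15 + 15 Y j$)
$S = - \frac{179}{128}$ ($S = \frac{179}{-128} = 179 \left(- \frac{1}{128}\right) = - \frac{179}{128} \approx -1.3984$)
$- \frac{480}{-308} + \frac{S}{Q{\left(t{\left(-1,-3 \right)},7 \right)}} = - \frac{480}{-308} - \frac{179}{128 \left(-15 + 15 \cdot 7 \cdot 4\right)} = \left(-480\right) \left(- \frac{1}{308}\right) - \frac{179}{128 \left(-15 + 420\right)} = \frac{120}{77} - \frac{179}{128 \cdot 405} = \frac{120}{77} - \frac{179}{51840} = \frac{6207017}{3991680}$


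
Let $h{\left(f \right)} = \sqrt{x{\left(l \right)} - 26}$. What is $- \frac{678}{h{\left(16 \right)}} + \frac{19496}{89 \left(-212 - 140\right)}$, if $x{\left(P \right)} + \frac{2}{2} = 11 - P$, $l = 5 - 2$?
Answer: $- \frac{2437}{3916} + \frac{678 i \sqrt{19}}{19} \approx -0.62232 + 155.54 i$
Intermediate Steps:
$l = 3$ ($l = 5 - 2 = 3$)
$x{\left(P \right)} = 10 - P$ ($x{\left(P \right)} = -1 - \left(-11 + P\right) = 10 - P$)
$h{\left(f \right)} = i \sqrt{19}$ ($h{\left(f \right)} = \sqrt{\left(10 - 3\right) - 26} = \sqrt{7 - 26} = \sqrt{-19} = i \sqrt{19}$)
$- \frac{678}{h{\left(16 \right)}} + \frac{19496}{89 \left(-212 - 140\right)} = - \frac{678}{i \sqrt{19}} + \frac{19496}{89 \left(-212 - 140\right)} = - 678 \left(- \frac{i \sqrt{19}}{19}\right) + \frac{19496}{89 \left(-352\right)} = \frac{678 i \sqrt{19}}{19} + \frac{19496}{-31328} = \frac{678 i \sqrt{19}}{19} + 19496 \left(- \frac{1}{31328}\right) = \frac{678 i \sqrt{19}}{19} - \frac{2437}{3916} = - \frac{2437}{3916} + \frac{678 i \sqrt{19}}{19}$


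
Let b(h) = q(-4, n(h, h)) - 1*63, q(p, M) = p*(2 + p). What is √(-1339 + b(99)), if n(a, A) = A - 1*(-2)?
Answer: I*√1394 ≈ 37.336*I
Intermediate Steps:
n(a, A) = 2 + A (n(a, A) = A + 2 = 2 + A)
b(h) = -55 (b(h) = -4*(2 - 4) - 1*63 = -4*(-2) - 63 = 8 - 63 = -55)
√(-1339 + b(99)) = √(-1339 - 55) = √(-1394) = I*√1394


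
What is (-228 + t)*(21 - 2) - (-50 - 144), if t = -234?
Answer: -8584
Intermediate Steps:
(-228 + t)*(21 - 2) - (-50 - 144) = (-228 - 234)*(21 - 2) - (-50 - 144) = -462*19 - 1*(-194) = -8778 + 194 = -8584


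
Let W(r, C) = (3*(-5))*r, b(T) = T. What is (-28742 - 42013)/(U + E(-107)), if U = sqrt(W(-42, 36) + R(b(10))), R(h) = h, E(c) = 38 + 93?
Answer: -3089635/5507 + 188680*sqrt(10)/5507 ≈ -452.69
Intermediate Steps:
E(c) = 131
W(r, C) = -15*r
U = 8*sqrt(10) (U = sqrt(-15*(-42) + 10) = sqrt(630 + 10) = sqrt(640) = 8*sqrt(10) ≈ 25.298)
(-28742 - 42013)/(U + E(-107)) = (-28742 - 42013)/(8*sqrt(10) + 131) = -70755/(131 + 8*sqrt(10))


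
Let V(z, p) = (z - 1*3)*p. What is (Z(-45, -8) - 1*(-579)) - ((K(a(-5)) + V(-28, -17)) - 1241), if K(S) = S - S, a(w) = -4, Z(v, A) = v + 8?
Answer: 1256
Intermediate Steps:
V(z, p) = p*(-3 + z) (V(z, p) = (z - 3)*p = (-3 + z)*p = p*(-3 + z))
Z(v, A) = 8 + v
K(S) = 0
(Z(-45, -8) - 1*(-579)) - ((K(a(-5)) + V(-28, -17)) - 1241) = ((8 - 45) - 1*(-579)) - ((0 - 17*(-3 - 28)) - 1241) = (-37 + 579) - ((0 - 17*(-31)) - 1241) = 542 - ((0 + 527) - 1241) = 542 - (527 - 1241) = 542 - 1*(-714) = 542 + 714 = 1256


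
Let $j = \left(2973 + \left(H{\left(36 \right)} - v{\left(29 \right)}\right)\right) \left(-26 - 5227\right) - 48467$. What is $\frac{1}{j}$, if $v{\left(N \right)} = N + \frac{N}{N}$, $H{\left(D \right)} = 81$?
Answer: $- \frac{1}{15933539} \approx -6.2761 \cdot 10^{-8}$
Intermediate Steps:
$v{\left(N \right)} = 1 + N$ ($v{\left(N \right)} = N + 1 = 1 + N$)
$j = -15933539$ ($j = \left(2973 + \left(81 - \left(1 + 29\right)\right)\right) \left(-26 - 5227\right) - 48467 = \left(2973 + \left(81 - 30\right)\right) \left(-5253\right) - 48467 = \left(2973 + 51\right) \left(-5253\right) - 48467 = 3024 \left(-5253\right) - 48467 = -15885072 - 48467 = -15933539$)
$\frac{1}{j} = \frac{1}{-15933539} = - \frac{1}{15933539}$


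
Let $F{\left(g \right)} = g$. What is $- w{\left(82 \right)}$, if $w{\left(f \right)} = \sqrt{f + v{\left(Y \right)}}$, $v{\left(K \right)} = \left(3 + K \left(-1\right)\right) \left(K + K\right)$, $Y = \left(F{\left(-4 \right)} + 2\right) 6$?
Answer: $- i \sqrt{278} \approx - 16.673 i$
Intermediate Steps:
$Y = -12$ ($Y = \left(-4 + 2\right) 6 = \left(-2\right) 6 = -12$)
$v{\left(K \right)} = 2 K \left(3 - K\right)$ ($v{\left(K \right)} = \left(3 - K\right) 2 K = 2 K \left(3 - K\right)$)
$w{\left(f \right)} = \sqrt{-360 + f}$ ($w{\left(f \right)} = \sqrt{f + 2 \left(-12\right) \left(3 - -12\right)} = \sqrt{f + 2 \left(-12\right) \left(3 + 12\right)} = \sqrt{f + 2 \left(-12\right) 15} = \sqrt{f - 360} = \sqrt{-360 + f}$)
$- w{\left(82 \right)} = - \sqrt{-360 + 82} = - \sqrt{-278} = - i \sqrt{278}$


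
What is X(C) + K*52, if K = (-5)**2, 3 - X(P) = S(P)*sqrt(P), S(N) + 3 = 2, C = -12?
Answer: 1303 + 2*I*sqrt(3) ≈ 1303.0 + 3.4641*I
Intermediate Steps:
S(N) = -1 (S(N) = -3 + 2 = -1)
X(P) = 3 + sqrt(P) (X(P) = 3 - (-1)*sqrt(P) = 3 + sqrt(P))
K = 25
X(C) + K*52 = (3 + sqrt(-12)) + 25*52 = (3 + 2*I*sqrt(3)) + 1300 = 1303 + 2*I*sqrt(3)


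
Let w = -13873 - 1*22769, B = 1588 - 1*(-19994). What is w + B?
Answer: -15060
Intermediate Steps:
B = 21582 (B = 1588 + 19994 = 21582)
w = -36642 (w = -13873 - 22769 = -36642)
w + B = -36642 + 21582 = -15060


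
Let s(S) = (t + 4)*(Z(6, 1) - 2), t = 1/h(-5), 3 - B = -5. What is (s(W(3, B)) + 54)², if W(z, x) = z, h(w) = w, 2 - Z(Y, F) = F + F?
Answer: 53824/25 ≈ 2153.0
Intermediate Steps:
Z(Y, F) = 2 - 2*F (Z(Y, F) = 2 - (F + F) = 2 - 2*F)
B = 8 (B = 3 - 1*(-5) = 3 + 5 = 8)
t = -⅕ (t = 1/(-5) = -⅕ ≈ -0.20000)
s(S) = -38/5 (s(S) = (-⅕ + 4)*((2 - 2*1) - 2) = 19*((2 - 2) - 2)/5 = 19*(0 - 2)/5 = (19/5)*(-2) = -38/5)
(s(W(3, B)) + 54)² = (-38/5 + 54)² = (232/5)² = 53824/25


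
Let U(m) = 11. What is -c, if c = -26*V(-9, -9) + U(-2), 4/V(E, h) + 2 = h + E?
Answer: -81/5 ≈ -16.200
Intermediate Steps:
V(E, h) = 4/(-2 + E + h) (V(E, h) = 4/(-2 + (h + E)) = 4/(-2 + (E + h)) = 4/(-2 + E + h))
c = 81/5 (c = -104/(-2 - 9 - 9) + 11 = -104/(-20) + 11 = -104*(-1)/20 + 11 = -26*(-1/5) + 11 = 26/5 + 11 = 81/5 ≈ 16.200)
-c = -1*81/5 = -81/5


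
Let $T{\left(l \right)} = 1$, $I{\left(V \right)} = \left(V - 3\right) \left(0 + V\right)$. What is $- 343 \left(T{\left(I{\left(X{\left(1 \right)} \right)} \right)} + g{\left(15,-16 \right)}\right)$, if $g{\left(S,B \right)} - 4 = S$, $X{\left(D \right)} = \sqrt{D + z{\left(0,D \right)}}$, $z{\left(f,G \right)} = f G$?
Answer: $-6860$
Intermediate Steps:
$z{\left(f,G \right)} = G f$
$X{\left(D \right)} = \sqrt{D}$ ($X{\left(D \right)} = \sqrt{D + D 0} = \sqrt{D + 0} = \sqrt{D}$)
$g{\left(S,B \right)} = 4 + S$
$I{\left(V \right)} = V \left(-3 + V\right)$ ($I{\left(V \right)} = \left(-3 + V\right) V = V \left(-3 + V\right)$)
$- 343 \left(T{\left(I{\left(X{\left(1 \right)} \right)} \right)} + g{\left(15,-16 \right)}\right) = - 343 \left(1 + \left(4 + 15\right)\right) = - 343 \left(1 + 19\right) = \left(-343\right) 20 = -6860$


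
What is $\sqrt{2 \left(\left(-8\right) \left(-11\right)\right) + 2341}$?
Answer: $\sqrt{2517} \approx 50.17$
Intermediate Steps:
$\sqrt{2 \left(\left(-8\right) \left(-11\right)\right) + 2341} = \sqrt{2 \cdot 88 + 2341} = \sqrt{176 + 2341} = \sqrt{2517}$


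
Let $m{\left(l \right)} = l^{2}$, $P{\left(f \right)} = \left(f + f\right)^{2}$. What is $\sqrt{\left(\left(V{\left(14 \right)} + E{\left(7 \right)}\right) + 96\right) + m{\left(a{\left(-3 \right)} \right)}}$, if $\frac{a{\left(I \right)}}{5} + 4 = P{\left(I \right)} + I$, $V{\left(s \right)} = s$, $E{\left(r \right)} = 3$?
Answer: $\sqrt{21138} \approx 145.39$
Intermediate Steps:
$P{\left(f \right)} = 4 f^{2}$ ($P{\left(f \right)} = \left(2 f\right)^{2} = 4 f^{2}$)
$a{\left(I \right)} = -20 + 5 I + 20 I^{2}$ ($a{\left(I \right)} = -20 + 5 \left(4 I^{2} + I\right) = -20 + 5 \left(I + 4 I^{2}\right) = -20 + \left(5 I + 20 I^{2}\right) = -20 + 5 I + 20 I^{2}$)
$\sqrt{\left(\left(V{\left(14 \right)} + E{\left(7 \right)}\right) + 96\right) + m{\left(a{\left(-3 \right)} \right)}} = \sqrt{\left(\left(14 + 3\right) + 96\right) + \left(-20 + 5 \left(-3\right) + 20 \left(-3\right)^{2}\right)^{2}} = \sqrt{\left(17 + 96\right) + \left(-20 - 15 + 20 \cdot 9\right)^{2}} = \sqrt{113 + \left(-20 - 15 + 180\right)^{2}} = \sqrt{113 + 145^{2}} = \sqrt{113 + 21025} = \sqrt{21138}$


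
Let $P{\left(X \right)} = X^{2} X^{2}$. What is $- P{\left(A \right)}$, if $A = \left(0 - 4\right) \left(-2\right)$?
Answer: $-4096$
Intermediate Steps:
$A = 8$ ($A = \left(-4\right) \left(-2\right) = 8$)
$P{\left(X \right)} = X^{4}$
$- P{\left(A \right)} = - 8^{4} = \left(-1\right) 4096 = -4096$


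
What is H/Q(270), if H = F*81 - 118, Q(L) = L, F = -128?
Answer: -5243/135 ≈ -38.837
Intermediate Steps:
H = -10486 (H = -128*81 - 118 = -10368 - 118 = -10486)
H/Q(270) = -10486/270 = -10486*1/270 = -5243/135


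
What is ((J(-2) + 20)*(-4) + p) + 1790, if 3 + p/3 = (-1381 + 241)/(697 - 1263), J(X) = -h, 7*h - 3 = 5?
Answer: 3390707/1981 ≈ 1711.6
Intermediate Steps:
h = 8/7 (h = 3/7 + (⅐)*5 = 3/7 + 5/7 = 8/7 ≈ 1.1429)
J(X) = -8/7 (J(X) = -1*8/7 = -8/7)
p = -837/283 (p = -9 + 3*((-1381 + 241)/(697 - 1263)) = -9 + 3*(-1140/(-566)) = -9 + 3*(-1140*(-1/566)) = -9 + 3*(570/283) = -9 + 1710/283 = -837/283 ≈ -2.9576)
((J(-2) + 20)*(-4) + p) + 1790 = ((-8/7 + 20)*(-4) - 837/283) + 1790 = ((132/7)*(-4) - 837/283) + 1790 = (-528/7 - 837/283) + 1790 = -155283/1981 + 1790 = 3390707/1981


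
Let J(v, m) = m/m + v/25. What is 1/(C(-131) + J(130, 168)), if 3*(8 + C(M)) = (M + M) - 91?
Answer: -15/1792 ≈ -0.0083705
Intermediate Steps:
C(M) = -115/3 + 2*M/3 (C(M) = -8 + ((M + M) - 91)/3 = -8 + (2*M - 91)/3 = -8 + (-91 + 2*M)/3 = -8 + (-91/3 + 2*M/3) = -115/3 + 2*M/3)
J(v, m) = 1 + v/25 (J(v, m) = 1 + v*(1/25) = 1 + v/25)
1/(C(-131) + J(130, 168)) = 1/((-115/3 + (⅔)*(-131)) + (1 + (1/25)*130)) = 1/((-115/3 - 262/3) + (1 + 26/5)) = 1/(-377/3 + 31/5) = 1/(-1792/15) = -15/1792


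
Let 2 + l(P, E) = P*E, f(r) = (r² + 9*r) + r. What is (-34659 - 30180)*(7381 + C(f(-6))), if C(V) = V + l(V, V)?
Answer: -514238109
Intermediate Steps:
f(r) = r² + 10*r
l(P, E) = -2 + E*P (l(P, E) = -2 + P*E = -2 + E*P)
C(V) = -2 + V + V² (C(V) = V + (-2 + V*V) = V + (-2 + V²) = -2 + V + V²)
(-34659 - 30180)*(7381 + C(f(-6))) = (-34659 - 30180)*(7381 + (-2 - 6*(10 - 6) + (-6*(10 - 6))²)) = -64839*(7381 + (-2 - 6*4 + (-6*4)²)) = -64839*(7381 + (-2 - 24 + (-24)²)) = -64839*(7381 + (-2 - 24 + 576)) = -64839*(7381 + 550) = -64839*7931 = -514238109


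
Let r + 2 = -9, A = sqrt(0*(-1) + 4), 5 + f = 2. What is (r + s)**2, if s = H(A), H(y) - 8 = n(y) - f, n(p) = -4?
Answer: 16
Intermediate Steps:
f = -3 (f = -5 + 2 = -3)
A = 2 (A = sqrt(0 + 4) = sqrt(4) = 2)
H(y) = 7 (H(y) = 8 + (-4 - 1*(-3)) = 8 + (-4 + 3) = 8 - 1 = 7)
r = -11 (r = -2 - 9 = -11)
s = 7
(r + s)**2 = (-11 + 7)**2 = (-4)**2 = 16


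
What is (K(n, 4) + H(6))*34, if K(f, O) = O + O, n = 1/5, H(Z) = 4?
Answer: 408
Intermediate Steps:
n = ⅕ ≈ 0.20000
K(f, O) = 2*O
(K(n, 4) + H(6))*34 = (2*4 + 4)*34 = (8 + 4)*34 = 12*34 = 408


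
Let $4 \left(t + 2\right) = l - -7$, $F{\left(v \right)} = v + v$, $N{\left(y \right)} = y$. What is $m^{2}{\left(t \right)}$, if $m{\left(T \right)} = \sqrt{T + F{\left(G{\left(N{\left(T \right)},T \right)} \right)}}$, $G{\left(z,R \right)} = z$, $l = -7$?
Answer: $-6$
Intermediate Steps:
$F{\left(v \right)} = 2 v$
$t = -2$ ($t = -2 + \frac{-7 - -7}{4} = -2 + \frac{-7 + 7}{4} = -2 + \frac{1}{4} \cdot 0 = -2 + 0 = -2$)
$m{\left(T \right)} = \sqrt{3} \sqrt{T}$ ($m{\left(T \right)} = \sqrt{T + 2 T} = \sqrt{3 T} = \sqrt{3} \sqrt{T}$)
$m^{2}{\left(t \right)} = \left(\sqrt{3} \sqrt{-2}\right)^{2} = \left(\sqrt{3} i \sqrt{2}\right)^{2} = \left(i \sqrt{6}\right)^{2} = -6$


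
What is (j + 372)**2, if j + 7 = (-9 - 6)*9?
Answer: 52900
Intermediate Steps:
j = -142 (j = -7 + (-9 - 6)*9 = -7 - 15*9 = -7 - 135 = -142)
(j + 372)**2 = (-142 + 372)**2 = 230**2 = 52900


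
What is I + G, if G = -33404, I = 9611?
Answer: -23793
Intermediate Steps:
I + G = 9611 - 33404 = -23793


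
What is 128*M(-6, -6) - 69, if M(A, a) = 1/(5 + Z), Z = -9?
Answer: -101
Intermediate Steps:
M(A, a) = -¼ (M(A, a) = 1/(5 - 9) = 1/(-4) = -¼)
128*M(-6, -6) - 69 = 128*(-¼) - 69 = -32 - 69 = -101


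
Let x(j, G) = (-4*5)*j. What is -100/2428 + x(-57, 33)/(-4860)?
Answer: -13558/49167 ≈ -0.27575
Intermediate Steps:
x(j, G) = -20*j
-100/2428 + x(-57, 33)/(-4860) = -100/2428 - 20*(-57)/(-4860) = -100*1/2428 + 1140*(-1/4860) = -25/607 - 19/81 = -13558/49167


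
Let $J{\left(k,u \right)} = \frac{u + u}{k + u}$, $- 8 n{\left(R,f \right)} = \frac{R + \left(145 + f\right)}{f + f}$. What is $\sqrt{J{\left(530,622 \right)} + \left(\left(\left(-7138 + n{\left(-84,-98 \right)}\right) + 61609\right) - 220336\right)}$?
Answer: $\frac{i \sqrt{1170335987}}{84} \approx 407.26 i$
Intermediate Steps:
$n{\left(R,f \right)} = - \frac{145 + R + f}{16 f}$ ($n{\left(R,f \right)} = - \frac{\left(R + \left(145 + f\right)\right) \frac{1}{f + f}}{8} = - \frac{\left(145 + R + f\right) \frac{1}{2 f}}{8} = - \frac{\frac{1}{2} \frac{1}{f} \left(145 + R + f\right)}{8} = - \frac{145 + R + f}{16 f}$)
$J{\left(k,u \right)} = \frac{2 u}{k + u}$
$\sqrt{J{\left(530,622 \right)} + \left(\left(\left(-7138 + n{\left(-84,-98 \right)}\right) + 61609\right) - 220336\right)} = \sqrt{2 \cdot 622 \frac{1}{530 + 622} - \left(165865 - \frac{-145 - -84 - -98}{16 \left(-98\right)}\right)} = \sqrt{2 \cdot 622 \cdot \frac{1}{1152} - \left(165865 + \frac{-145 + 84 + 98}{1568}\right)} = \sqrt{2 \cdot 622 \cdot \frac{1}{1152} + \left(\left(\left(-7138 + \frac{1}{16} \left(- \frac{1}{98}\right) 37\right) + 61609\right) - 220336\right)} = \sqrt{\frac{311}{288} + \left(\left(\left(-7138 - \frac{37}{1568}\right) + 61609\right) - 220336\right)} = \sqrt{\frac{311}{288} + \left(\left(- \frac{11192421}{1568} + 61609\right) - 220336\right)} = \sqrt{\frac{311}{288} + \left(\frac{85410491}{1568} - 220336\right)} = \sqrt{\frac{311}{288} - \frac{260076357}{1568}} = \sqrt{- \frac{1170335987}{7056}} = \frac{i \sqrt{1170335987}}{84}$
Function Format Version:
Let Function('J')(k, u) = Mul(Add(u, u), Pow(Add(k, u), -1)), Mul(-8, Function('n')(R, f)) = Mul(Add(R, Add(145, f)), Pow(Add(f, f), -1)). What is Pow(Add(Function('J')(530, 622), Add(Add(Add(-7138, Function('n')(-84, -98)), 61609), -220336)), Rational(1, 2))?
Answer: Mul(Rational(1, 84), I, Pow(1170335987, Rational(1, 2))) ≈ Mul(407.26, I)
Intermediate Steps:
Function('n')(R, f) = Mul(Rational(-1, 16), Pow(f, -1), Add(145, R, f)) (Function('n')(R, f) = Mul(Rational(-1, 8), Mul(Add(R, Add(145, f)), Pow(Add(f, f), -1))) = Mul(Rational(-1, 8), Mul(Add(145, R, f), Pow(Mul(2, f), -1))) = Mul(Rational(-1, 8), Mul(Add(145, R, f), Mul(Rational(1, 2), Pow(f, -1)))) = Mul(Rational(-1, 8), Mul(Rational(1, 2), Pow(f, -1), Add(145, R, f))) = Mul(Rational(-1, 16), Pow(f, -1), Add(145, R, f)))
Function('J')(k, u) = Mul(2, u, Pow(Add(k, u), -1)) (Function('J')(k, u) = Mul(Mul(2, u), Pow(Add(k, u), -1)) = Mul(2, u, Pow(Add(k, u), -1)))
Pow(Add(Function('J')(530, 622), Add(Add(Add(-7138, Function('n')(-84, -98)), 61609), -220336)), Rational(1, 2)) = Pow(Add(Mul(2, 622, Pow(Add(530, 622), -1)), Add(Add(Add(-7138, Mul(Rational(1, 16), Pow(-98, -1), Add(-145, Mul(-1, -84), Mul(-1, -98)))), 61609), -220336)), Rational(1, 2)) = Pow(Add(Mul(2, 622, Pow(1152, -1)), Add(Add(Add(-7138, Mul(Rational(1, 16), Rational(-1, 98), Add(-145, 84, 98))), 61609), -220336)), Rational(1, 2)) = Pow(Add(Mul(2, 622, Rational(1, 1152)), Add(Add(Add(-7138, Mul(Rational(1, 16), Rational(-1, 98), 37)), 61609), -220336)), Rational(1, 2)) = Pow(Add(Rational(311, 288), Add(Add(Add(-7138, Rational(-37, 1568)), 61609), -220336)), Rational(1, 2)) = Pow(Add(Rational(311, 288), Add(Add(Rational(-11192421, 1568), 61609), -220336)), Rational(1, 2)) = Pow(Add(Rational(311, 288), Add(Rational(85410491, 1568), -220336)), Rational(1, 2)) = Pow(Add(Rational(311, 288), Rational(-260076357, 1568)), Rational(1, 2)) = Pow(Rational(-1170335987, 7056), Rational(1, 2)) = Mul(Rational(1, 84), I, Pow(1170335987, Rational(1, 2)))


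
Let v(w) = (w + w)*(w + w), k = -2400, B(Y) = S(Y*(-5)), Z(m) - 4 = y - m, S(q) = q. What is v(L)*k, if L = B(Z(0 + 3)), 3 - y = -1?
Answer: -6000000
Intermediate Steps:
y = 4 (y = 3 - 1*(-1) = 3 + 1 = 4)
Z(m) = 8 - m (Z(m) = 4 + (4 - m) = 8 - m)
B(Y) = -5*Y (B(Y) = Y*(-5) = -5*Y)
L = -25 (L = -5*(8 - (0 + 3)) = -5*(8 - 1*3) = -5*(8 - 3) = -5*5 = -25)
v(w) = 4*w² (v(w) = (2*w)*(2*w) = 4*w²)
v(L)*k = (4*(-25)²)*(-2400) = (4*625)*(-2400) = 2500*(-2400) = -6000000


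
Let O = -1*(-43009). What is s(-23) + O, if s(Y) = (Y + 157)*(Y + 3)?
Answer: 40329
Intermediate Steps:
s(Y) = (3 + Y)*(157 + Y) (s(Y) = (157 + Y)*(3 + Y) = (3 + Y)*(157 + Y))
O = 43009
s(-23) + O = (471 + (-23)**2 + 160*(-23)) + 43009 = (471 + 529 - 3680) + 43009 = -2680 + 43009 = 40329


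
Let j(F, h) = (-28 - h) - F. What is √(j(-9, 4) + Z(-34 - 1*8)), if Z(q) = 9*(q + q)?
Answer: I*√779 ≈ 27.911*I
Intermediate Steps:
j(F, h) = -28 - F - h
Z(q) = 18*q (Z(q) = 9*(2*q) = 18*q)
√(j(-9, 4) + Z(-34 - 1*8)) = √((-28 - 1*(-9) - 1*4) + 18*(-34 - 1*8)) = √((-28 + 9 - 4) + 18*(-34 - 8)) = √(-23 + 18*(-42)) = √(-23 - 756) = √(-779) = I*√779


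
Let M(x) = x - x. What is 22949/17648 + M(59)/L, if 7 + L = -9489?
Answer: 22949/17648 ≈ 1.3004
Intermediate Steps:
M(x) = 0
L = -9496 (L = -7 - 9489 = -9496)
22949/17648 + M(59)/L = 22949/17648 + 0/(-9496) = 22949*(1/17648) + 0*(-1/9496) = 22949/17648 + 0 = 22949/17648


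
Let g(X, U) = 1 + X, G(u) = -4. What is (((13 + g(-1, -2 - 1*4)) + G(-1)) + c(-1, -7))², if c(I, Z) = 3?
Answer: 144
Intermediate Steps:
(((13 + g(-1, -2 - 1*4)) + G(-1)) + c(-1, -7))² = (((13 + (1 - 1)) - 4) + 3)² = (((13 + 0) - 4) + 3)² = ((13 - 4) + 3)² = (9 + 3)² = 12² = 144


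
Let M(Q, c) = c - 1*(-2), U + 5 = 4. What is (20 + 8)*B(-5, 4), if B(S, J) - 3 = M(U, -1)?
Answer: 112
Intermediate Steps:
U = -1 (U = -5 + 4 = -1)
M(Q, c) = 2 + c (M(Q, c) = c + 2 = 2 + c)
B(S, J) = 4 (B(S, J) = 3 + (2 - 1) = 3 + 1 = 4)
(20 + 8)*B(-5, 4) = (20 + 8)*4 = 28*4 = 112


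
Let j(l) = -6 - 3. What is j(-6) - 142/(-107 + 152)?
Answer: -547/45 ≈ -12.156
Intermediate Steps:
j(l) = -9
j(-6) - 142/(-107 + 152) = -9 - 142/(-107 + 152) = -9 - 142/45 = -547/45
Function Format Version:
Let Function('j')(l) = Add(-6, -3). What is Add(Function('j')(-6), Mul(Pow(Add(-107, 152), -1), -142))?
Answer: Rational(-547, 45) ≈ -12.156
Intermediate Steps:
Function('j')(l) = -9
Add(Function('j')(-6), Mul(Pow(Add(-107, 152), -1), -142)) = Add(-9, Mul(Pow(Add(-107, 152), -1), -142)) = Add(-9, Mul(Pow(45, -1), -142)) = Add(-9, Mul(Rational(1, 45), -142)) = Add(-9, Rational(-142, 45)) = Rational(-547, 45)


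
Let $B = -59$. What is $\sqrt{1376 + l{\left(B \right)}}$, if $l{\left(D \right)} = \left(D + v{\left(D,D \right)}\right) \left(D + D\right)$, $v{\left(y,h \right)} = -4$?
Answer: $\sqrt{8810} \approx 93.862$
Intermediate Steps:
$l{\left(D \right)} = 2 D \left(-4 + D\right)$ ($l{\left(D \right)} = \left(D - 4\right) \left(D + D\right) = \left(-4 + D\right) 2 D = 2 D \left(-4 + D\right)$)
$\sqrt{1376 + l{\left(B \right)}} = \sqrt{1376 + 2 \left(-59\right) \left(-4 - 59\right)} = \sqrt{1376 + 2 \left(-59\right) \left(-63\right)} = \sqrt{1376 + 7434} = \sqrt{8810}$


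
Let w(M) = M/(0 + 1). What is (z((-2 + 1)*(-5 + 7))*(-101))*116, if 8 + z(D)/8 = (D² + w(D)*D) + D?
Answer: 187456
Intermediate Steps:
w(M) = M (w(M) = M/1 = 1*M = M)
z(D) = -64 + 8*D + 16*D² (z(D) = -64 + 8*((D² + D*D) + D) = -64 + 8*((D² + D²) + D) = -64 + 8*(2*D² + D) = -64 + 8*(D + 2*D²) = -64 + (8*D + 16*D²) = -64 + 8*D + 16*D²)
(z((-2 + 1)*(-5 + 7))*(-101))*116 = ((-64 + 8*((-2 + 1)*(-5 + 7)) + 16*((-2 + 1)*(-5 + 7))²)*(-101))*116 = ((-64 + 8*(-1*2) + 16*(-1*2)²)*(-101))*116 = ((-64 + 8*(-2) + 16*(-2)²)*(-101))*116 = ((-64 - 16 + 16*4)*(-101))*116 = ((-64 - 16 + 64)*(-101))*116 = -16*(-101)*116 = 1616*116 = 187456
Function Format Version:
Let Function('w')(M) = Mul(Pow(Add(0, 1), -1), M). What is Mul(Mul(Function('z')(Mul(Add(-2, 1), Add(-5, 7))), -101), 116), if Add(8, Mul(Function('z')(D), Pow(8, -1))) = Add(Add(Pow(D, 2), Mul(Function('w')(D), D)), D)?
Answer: 187456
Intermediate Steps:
Function('w')(M) = M (Function('w')(M) = Mul(Pow(1, -1), M) = Mul(1, M) = M)
Function('z')(D) = Add(-64, Mul(8, D), Mul(16, Pow(D, 2))) (Function('z')(D) = Add(-64, Mul(8, Add(Add(Pow(D, 2), Mul(D, D)), D))) = Add(-64, Mul(8, Add(Add(Pow(D, 2), Pow(D, 2)), D))) = Add(-64, Mul(8, Add(Mul(2, Pow(D, 2)), D))) = Add(-64, Mul(8, Add(D, Mul(2, Pow(D, 2))))) = Add(-64, Add(Mul(8, D), Mul(16, Pow(D, 2)))) = Add(-64, Mul(8, D), Mul(16, Pow(D, 2))))
Mul(Mul(Function('z')(Mul(Add(-2, 1), Add(-5, 7))), -101), 116) = Mul(Mul(Add(-64, Mul(8, Mul(Add(-2, 1), Add(-5, 7))), Mul(16, Pow(Mul(Add(-2, 1), Add(-5, 7)), 2))), -101), 116) = Mul(Mul(Add(-64, Mul(8, Mul(-1, 2)), Mul(16, Pow(Mul(-1, 2), 2))), -101), 116) = Mul(Mul(Add(-64, Mul(8, -2), Mul(16, Pow(-2, 2))), -101), 116) = Mul(Mul(Add(-64, -16, Mul(16, 4)), -101), 116) = Mul(Mul(Add(-64, -16, 64), -101), 116) = Mul(Mul(-16, -101), 116) = Mul(1616, 116) = 187456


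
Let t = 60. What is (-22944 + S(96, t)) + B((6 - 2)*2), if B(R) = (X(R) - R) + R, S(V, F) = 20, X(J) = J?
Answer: -22916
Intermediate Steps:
B(R) = R (B(R) = (R - R) + R = 0 + R = R)
(-22944 + S(96, t)) + B((6 - 2)*2) = (-22944 + 20) + (6 - 2)*2 = -22924 + 4*2 = -22924 + 8 = -22916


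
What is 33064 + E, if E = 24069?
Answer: 57133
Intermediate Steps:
33064 + E = 33064 + 24069 = 57133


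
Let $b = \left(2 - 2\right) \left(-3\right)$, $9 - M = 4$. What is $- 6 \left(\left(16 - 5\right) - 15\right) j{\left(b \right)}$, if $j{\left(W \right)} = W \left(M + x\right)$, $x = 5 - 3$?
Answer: $0$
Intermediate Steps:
$M = 5$ ($M = 9 - 4 = 5$)
$b = 0$ ($b = 0 \left(-3\right) = 0$)
$x = 2$ ($x = 5 - 3 = 2$)
$j{\left(W \right)} = 7 W$ ($j{\left(W \right)} = W \left(5 + 2\right) = W 7 = 7 W$)
$- 6 \left(\left(16 - 5\right) - 15\right) j{\left(b \right)} = - 6 \left(\left(16 - 5\right) - 15\right) 7 \cdot 0 = - 6 \left(11 - 15\right) 0 = \left(-6\right) \left(-4\right) 0 = 24 \cdot 0 = 0$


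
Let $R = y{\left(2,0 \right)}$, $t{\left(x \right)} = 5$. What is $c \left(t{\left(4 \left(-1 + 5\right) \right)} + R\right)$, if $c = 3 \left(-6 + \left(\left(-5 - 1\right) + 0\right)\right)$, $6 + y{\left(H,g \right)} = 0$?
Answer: $36$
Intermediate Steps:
$y{\left(H,g \right)} = -6$ ($y{\left(H,g \right)} = -6 + 0 = -6$)
$R = -6$
$c = -36$ ($c = 3 \left(-6 + \left(-6 + 0\right)\right) = 3 \left(-6 - 6\right) = 3 \left(-12\right) = -36$)
$c \left(t{\left(4 \left(-1 + 5\right) \right)} + R\right) = - 36 \left(5 - 6\right) = \left(-36\right) \left(-1\right) = 36$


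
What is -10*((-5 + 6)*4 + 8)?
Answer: -120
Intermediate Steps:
-10*((-5 + 6)*4 + 8) = -10*(1*4 + 8) = -10*(4 + 8) = -10*12 = -120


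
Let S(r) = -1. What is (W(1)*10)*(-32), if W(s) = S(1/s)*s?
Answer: 320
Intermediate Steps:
W(s) = -s
(W(1)*10)*(-32) = (-1*1*10)*(-32) = -1*10*(-32) = -10*(-32) = 320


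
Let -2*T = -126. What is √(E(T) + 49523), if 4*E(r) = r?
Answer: √198155/2 ≈ 222.57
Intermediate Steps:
T = 63 (T = -½*(-126) = 63)
E(r) = r/4
√(E(T) + 49523) = √((¼)*63 + 49523) = √(63/4 + 49523) = √(198155/4) = √198155/2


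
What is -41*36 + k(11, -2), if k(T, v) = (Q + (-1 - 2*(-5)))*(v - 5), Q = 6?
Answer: -1581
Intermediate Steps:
k(T, v) = -75 + 15*v (k(T, v) = (6 + (-1 - 2*(-5)))*(v - 5) = (6 + (-1 + 10))*(-5 + v) = (6 + 9)*(-5 + v) = 15*(-5 + v) = -75 + 15*v)
-41*36 + k(11, -2) = -41*36 + (-75 + 15*(-2)) = -1476 + (-75 - 30) = -1476 - 105 = -1581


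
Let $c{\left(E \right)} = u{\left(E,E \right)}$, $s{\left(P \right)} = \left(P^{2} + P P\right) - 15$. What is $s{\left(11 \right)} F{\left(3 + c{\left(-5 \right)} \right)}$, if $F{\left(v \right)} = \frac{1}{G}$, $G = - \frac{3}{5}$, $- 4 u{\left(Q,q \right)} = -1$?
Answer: $- \frac{1135}{3} \approx -378.33$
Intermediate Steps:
$u{\left(Q,q \right)} = \frac{1}{4}$ ($u{\left(Q,q \right)} = \left(- \frac{1}{4}\right) \left(-1\right) = \frac{1}{4}$)
$s{\left(P \right)} = -15 + 2 P^{2}$ ($s{\left(P \right)} = \left(P^{2} + P^{2}\right) - 15 = 2 P^{2} - 15 = -15 + 2 P^{2}$)
$G = - \frac{3}{5}$ ($G = \left(-3\right) \frac{1}{5} = - \frac{3}{5} \approx -0.6$)
$c{\left(E \right)} = \frac{1}{4}$
$F{\left(v \right)} = - \frac{5}{3}$ ($F{\left(v \right)} = \frac{1}{- \frac{3}{5}} = - \frac{5}{3}$)
$s{\left(11 \right)} F{\left(3 + c{\left(-5 \right)} \right)} = \left(-15 + 2 \cdot 11^{2}\right) \left(- \frac{5}{3}\right) = \left(-15 + 2 \cdot 121\right) \left(- \frac{5}{3}\right) = \left(-15 + 242\right) \left(- \frac{5}{3}\right) = 227 \left(- \frac{5}{3}\right) = - \frac{1135}{3}$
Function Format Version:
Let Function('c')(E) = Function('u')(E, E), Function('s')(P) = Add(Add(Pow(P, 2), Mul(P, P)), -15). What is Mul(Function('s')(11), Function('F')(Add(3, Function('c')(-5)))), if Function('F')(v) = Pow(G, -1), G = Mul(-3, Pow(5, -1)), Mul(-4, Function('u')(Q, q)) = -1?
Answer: Rational(-1135, 3) ≈ -378.33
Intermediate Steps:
Function('u')(Q, q) = Rational(1, 4) (Function('u')(Q, q) = Mul(Rational(-1, 4), -1) = Rational(1, 4))
Function('s')(P) = Add(-15, Mul(2, Pow(P, 2))) (Function('s')(P) = Add(Add(Pow(P, 2), Pow(P, 2)), -15) = Add(Mul(2, Pow(P, 2)), -15) = Add(-15, Mul(2, Pow(P, 2))))
G = Rational(-3, 5) (G = Mul(-3, Rational(1, 5)) = Rational(-3, 5) ≈ -0.60000)
Function('c')(E) = Rational(1, 4)
Function('F')(v) = Rational(-5, 3) (Function('F')(v) = Pow(Rational(-3, 5), -1) = Rational(-5, 3))
Mul(Function('s')(11), Function('F')(Add(3, Function('c')(-5)))) = Mul(Add(-15, Mul(2, Pow(11, 2))), Rational(-5, 3)) = Mul(Add(-15, Mul(2, 121)), Rational(-5, 3)) = Mul(Add(-15, 242), Rational(-5, 3)) = Mul(227, Rational(-5, 3)) = Rational(-1135, 3)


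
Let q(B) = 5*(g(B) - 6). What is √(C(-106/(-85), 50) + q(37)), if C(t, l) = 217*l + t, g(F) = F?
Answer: √79520135/85 ≈ 104.91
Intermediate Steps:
C(t, l) = t + 217*l
q(B) = -30 + 5*B (q(B) = 5*(B - 6) = 5*(-6 + B) = -30 + 5*B)
√(C(-106/(-85), 50) + q(37)) = √((-106/(-85) + 217*50) + (-30 + 5*37)) = √((-106*(-1/85) + 10850) + (-30 + 185)) = √((106/85 + 10850) + 155) = √(922356/85 + 155) = √(935531/85) = √79520135/85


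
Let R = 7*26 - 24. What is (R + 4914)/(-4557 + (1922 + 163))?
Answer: -634/309 ≈ -2.0518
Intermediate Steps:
R = 158 (R = 182 - 24 = 158)
(R + 4914)/(-4557 + (1922 + 163)) = (158 + 4914)/(-4557 + (1922 + 163)) = 5072/(-4557 + 2085) = 5072/(-2472) = 5072*(-1/2472) = -634/309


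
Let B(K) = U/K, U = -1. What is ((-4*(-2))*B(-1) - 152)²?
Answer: 20736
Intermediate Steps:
B(K) = -1/K
((-4*(-2))*B(-1) - 152)² = ((-4*(-2))*(-1/(-1)) - 152)² = (8*(-1*(-1)) - 152)² = (8*1 - 152)² = (8 - 152)² = (-144)² = 20736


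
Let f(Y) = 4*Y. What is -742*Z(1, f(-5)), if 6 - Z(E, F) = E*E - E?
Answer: -4452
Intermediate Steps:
Z(E, F) = 6 + E - E² (Z(E, F) = 6 - (E*E - E) = 6 - (E² - E) = 6 + (E - E²) = 6 + E - E²)
-742*Z(1, f(-5)) = -742*(6 + 1 - 1*1²) = -742*(6 + 1 - 1*1) = -742*(6 + 1 - 1) = -742*6 = -4452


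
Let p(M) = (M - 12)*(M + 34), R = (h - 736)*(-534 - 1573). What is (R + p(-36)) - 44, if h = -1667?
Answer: 5063173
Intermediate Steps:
R = 5063121 (R = (-1667 - 736)*(-534 - 1573) = -2403*(-2107) = 5063121)
p(M) = (-12 + M)*(34 + M)
(R + p(-36)) - 44 = (5063121 + (-408 + (-36)² + 22*(-36))) - 44 = (5063121 + (-408 + 1296 - 792)) - 44 = (5063121 + 96) - 44 = 5063217 - 44 = 5063173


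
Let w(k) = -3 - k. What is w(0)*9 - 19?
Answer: -46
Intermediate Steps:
w(0)*9 - 19 = (-3 - 1*0)*9 - 19 = (-3 + 0)*9 - 19 = -3*9 - 19 = -27 - 19 = -46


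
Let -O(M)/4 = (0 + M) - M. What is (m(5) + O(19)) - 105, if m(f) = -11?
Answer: -116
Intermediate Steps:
O(M) = 0 (O(M) = -4*((0 + M) - M) = -4*(M - M) = -4*0 = 0)
(m(5) + O(19)) - 105 = (-11 + 0) - 105 = -11 - 105 = -116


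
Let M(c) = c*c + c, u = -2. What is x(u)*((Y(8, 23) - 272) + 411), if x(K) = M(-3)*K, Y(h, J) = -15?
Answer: -1488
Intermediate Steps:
M(c) = c + c**2 (M(c) = c**2 + c = c + c**2)
x(K) = 6*K (x(K) = (-3*(1 - 3))*K = (-3*(-2))*K = 6*K)
x(u)*((Y(8, 23) - 272) + 411) = (6*(-2))*((-15 - 272) + 411) = -12*(-287 + 411) = -12*124 = -1488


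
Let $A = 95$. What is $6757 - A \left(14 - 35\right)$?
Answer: $8752$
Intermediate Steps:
$6757 - A \left(14 - 35\right) = 6757 - 95 \left(14 - 35\right) = 6757 - 95 \left(-21\right) = 6757 - -1995 = 6757 + 1995 = 8752$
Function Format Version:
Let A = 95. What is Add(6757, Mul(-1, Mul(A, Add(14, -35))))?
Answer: 8752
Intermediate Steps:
Add(6757, Mul(-1, Mul(A, Add(14, -35)))) = Add(6757, Mul(-1, Mul(95, Add(14, -35)))) = Add(6757, Mul(-1, Mul(95, -21))) = Add(6757, Mul(-1, -1995)) = Add(6757, 1995) = 8752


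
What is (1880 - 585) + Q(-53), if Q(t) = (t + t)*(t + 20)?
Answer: 4793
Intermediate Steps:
Q(t) = 2*t*(20 + t) (Q(t) = (2*t)*(20 + t) = 2*t*(20 + t))
(1880 - 585) + Q(-53) = (1880 - 585) + 2*(-53)*(20 - 53) = 1295 + 2*(-53)*(-33) = 1295 + 3498 = 4793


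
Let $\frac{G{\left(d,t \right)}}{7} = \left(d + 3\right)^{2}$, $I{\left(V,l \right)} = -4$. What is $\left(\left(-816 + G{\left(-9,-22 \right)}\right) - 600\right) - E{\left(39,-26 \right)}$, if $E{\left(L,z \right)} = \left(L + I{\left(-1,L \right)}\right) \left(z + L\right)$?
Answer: $-1619$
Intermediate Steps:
$E{\left(L,z \right)} = \left(-4 + L\right) \left(L + z\right)$ ($E{\left(L,z \right)} = \left(L - 4\right) \left(z + L\right) = \left(-4 + L\right) \left(L + z\right)$)
$G{\left(d,t \right)} = 7 \left(3 + d\right)^{2}$ ($G{\left(d,t \right)} = 7 \left(d + 3\right)^{2} = 7 \left(3 + d\right)^{2}$)
$\left(\left(-816 + G{\left(-9,-22 \right)}\right) - 600\right) - E{\left(39,-26 \right)} = \left(\left(-816 + 7 \left(3 - 9\right)^{2}\right) - 600\right) - \left(39^{2} - 156 - -104 + 39 \left(-26\right)\right) = \left(\left(-816 + 7 \left(-6\right)^{2}\right) - 600\right) - \left(1521 - 156 + 104 - 1014\right) = \left(\left(-816 + 7 \cdot 36\right) - 600\right) - 455 = \left(\left(-816 + 252\right) - 600\right) - 455 = \left(-564 - 600\right) - 455 = -1164 - 455 = -1619$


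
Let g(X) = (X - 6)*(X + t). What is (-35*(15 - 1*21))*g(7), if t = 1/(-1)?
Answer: 1260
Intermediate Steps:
t = -1
g(X) = (-1 + X)*(-6 + X) (g(X) = (X - 6)*(X - 1) = (-6 + X)*(-1 + X) = (-1 + X)*(-6 + X))
(-35*(15 - 1*21))*g(7) = (-35*(15 - 1*21))*(6 + 7² - 7*7) = (-35*(15 - 21))*(6 + 49 - 49) = -35*(-6)*6 = 210*6 = 1260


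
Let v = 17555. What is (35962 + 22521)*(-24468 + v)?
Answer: -404292979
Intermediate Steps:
(35962 + 22521)*(-24468 + v) = (35962 + 22521)*(-24468 + 17555) = 58483*(-6913) = -404292979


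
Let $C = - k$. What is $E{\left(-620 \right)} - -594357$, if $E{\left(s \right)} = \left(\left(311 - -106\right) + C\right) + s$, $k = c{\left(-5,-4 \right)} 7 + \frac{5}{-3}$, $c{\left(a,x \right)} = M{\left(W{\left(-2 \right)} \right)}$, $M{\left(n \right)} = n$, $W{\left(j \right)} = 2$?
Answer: $\frac{1782425}{3} \approx 5.9414 \cdot 10^{5}$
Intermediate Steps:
$c{\left(a,x \right)} = 2$
$k = \frac{37}{3}$ ($k = 2 \cdot 7 + \frac{5}{-3} = 14 + 5 \left(- \frac{1}{3}\right) = 14 - \frac{5}{3} = \frac{37}{3} \approx 12.333$)
$C = - \frac{37}{3}$ ($C = \left(-1\right) \frac{37}{3} = - \frac{37}{3} \approx -12.333$)
$E{\left(s \right)} = \frac{1214}{3} + s$ ($E{\left(s \right)} = \left(\left(311 - -106\right) - \frac{37}{3}\right) + s = \left(\left(311 + 106\right) - \frac{37}{3}\right) + s = \left(417 - \frac{37}{3}\right) + s = \frac{1214}{3} + s$)
$E{\left(-620 \right)} - -594357 = \left(\frac{1214}{3} - 620\right) - -594357 = - \frac{646}{3} + 594357 = \frac{1782425}{3}$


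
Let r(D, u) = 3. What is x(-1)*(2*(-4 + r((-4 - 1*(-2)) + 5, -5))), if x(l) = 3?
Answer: -6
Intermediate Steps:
x(-1)*(2*(-4 + r((-4 - 1*(-2)) + 5, -5))) = 3*(2*(-4 + 3)) = 3*(2*(-1)) = 3*(-2) = -6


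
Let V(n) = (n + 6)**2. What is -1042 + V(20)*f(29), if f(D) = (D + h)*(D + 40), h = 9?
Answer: 1771430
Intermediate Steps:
f(D) = (9 + D)*(40 + D) (f(D) = (D + 9)*(D + 40) = (9 + D)*(40 + D))
V(n) = (6 + n)**2
-1042 + V(20)*f(29) = -1042 + (6 + 20)**2*(360 + 29**2 + 49*29) = -1042 + 26**2*(360 + 841 + 1421) = -1042 + 676*2622 = -1042 + 1772472 = 1771430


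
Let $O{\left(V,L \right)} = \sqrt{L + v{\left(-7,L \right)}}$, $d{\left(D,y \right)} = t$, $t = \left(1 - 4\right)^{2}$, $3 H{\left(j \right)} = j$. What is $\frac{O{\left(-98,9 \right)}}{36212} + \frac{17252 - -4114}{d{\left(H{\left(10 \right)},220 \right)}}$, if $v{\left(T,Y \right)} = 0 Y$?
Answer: $\frac{85967291}{36212} \approx 2374.0$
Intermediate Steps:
$v{\left(T,Y \right)} = 0$
$H{\left(j \right)} = \frac{j}{3}$
$t = 9$ ($t = \left(-3\right)^{2} = 9$)
$d{\left(D,y \right)} = 9$
$O{\left(V,L \right)} = \sqrt{L}$ ($O{\left(V,L \right)} = \sqrt{L + 0} = \sqrt{L}$)
$\frac{O{\left(-98,9 \right)}}{36212} + \frac{17252 - -4114}{d{\left(H{\left(10 \right)},220 \right)}} = \frac{\sqrt{9}}{36212} + \frac{17252 - -4114}{9} = 3 \cdot \frac{1}{36212} + \left(17252 + 4114\right) \frac{1}{9} = \frac{3}{36212} + 21366 \cdot \frac{1}{9} = \frac{3}{36212} + 2374 = \frac{85967291}{36212}$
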